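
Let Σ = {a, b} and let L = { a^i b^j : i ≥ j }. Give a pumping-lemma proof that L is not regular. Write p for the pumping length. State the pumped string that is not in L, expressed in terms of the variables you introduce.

Assume L is regular. Let p be the pumping length given by the pumping lemma.
Choose w = a^p b^p ∈ L, with |w| = 2p ≥ p.
Write w = xyz as guaranteed by the lemma, with |xy| ≤ p and |y| ≥ 1.
The first p characters of w are a's, so xy (and hence y) consists only of a's. Write y = a^k, 1 ≤ k ≤ p.
Consider xy^0z = xz = a^{p-k} b^p. Since k ≥ 1, the a-count p-k is less than p, so i ≥ j fails; thus xz ∉ L.
Contradiction. Therefore L is not regular.

a^{p-k} b^p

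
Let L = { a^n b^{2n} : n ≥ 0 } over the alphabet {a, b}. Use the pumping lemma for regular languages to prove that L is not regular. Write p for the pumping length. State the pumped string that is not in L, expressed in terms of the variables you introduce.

Assume L is regular; let p be its pumping constant.
Choose w = a^p b^{2p}, which is in L with |w| = 3p ≥ p.
The pumping lemma gives a decomposition w = xyz where |xy| ≤ p and y is nonempty.
Because |xy| ≤ p and w begins with p copies of a, we have y = a^k with 1 ≤ k ≤ p.
Pump with i = 2: xy^2z = a^{p+k} b^{2p}. For this to lie in L we would need 2p = 2(p+k), which forces k = 0. But k ≥ 1, so xy^2z ∉ L.
Contradiction. Therefore L is not regular.

a^{p+k} b^{2p}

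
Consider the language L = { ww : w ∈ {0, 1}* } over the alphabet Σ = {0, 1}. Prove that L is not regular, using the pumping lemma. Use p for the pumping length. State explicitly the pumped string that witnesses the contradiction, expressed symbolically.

Assume L is regular. Let p be the pumping length given by the pumping lemma.
Take w = 0^p 1^p 0^p 1^p = uu where u = 0^p1^p; then w ∈ L and |w| = 4p ≥ p.
The pumping lemma gives a decomposition w = xyz where |xy| ≤ p and |y| ≥ 1.
Since the first p symbols of w are all 0's and |xy| ≤ p, y lies entirely in the leading 0-block: y = 0^k for some k with 1 ≤ k ≤ p.
Pump with i = 2: xy^2z = 0^{p+k} 1^p 0^p 1^p, of length 4p+k. Suppose this equals vv. The string starts with 0 and ends with 1, so v does too; thus the boundary between the two copies of v is a 1→0 transition. There is exactly one such transition, at position 2p+k, so |v| = 2p+k and |vv| = 4p+2k ≠ 4p+k since k ≥ 1. So xy^2z ∉ L.
This contradicts the pumping lemma, so L is not regular.

0^{p+k} 1^p 0^p 1^p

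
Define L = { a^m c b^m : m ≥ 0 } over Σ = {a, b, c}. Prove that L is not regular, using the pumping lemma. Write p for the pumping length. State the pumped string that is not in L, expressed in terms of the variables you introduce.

Suppose for contradiction that L is regular, and let p be the pumping length.
Take w = a^p c b^p ∈ L with |w| = 2p+1 ≥ p.
Write w = xyz as guaranteed by the lemma, with |xy| ≤ p and |y| > 0.
Since the first p symbols of w are all a's and |xy| ≤ p, y lies entirely in the leading a-block: y = a^k for some k with 1 ≤ k ≤ p.
Pump with i = 2: xy^2z = a^{p+k} c b^p, which would require p+k = p. But k ≥ 1, so xy^2z ∉ L.
This contradicts the pumping lemma, so L is not regular.

a^{p+k} c b^p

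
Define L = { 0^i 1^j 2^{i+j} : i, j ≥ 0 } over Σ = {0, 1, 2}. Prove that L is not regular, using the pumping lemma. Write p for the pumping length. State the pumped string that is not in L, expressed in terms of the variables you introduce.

0^{p+k} 1^p 2^{2p}

Toward a contradiction, assume L is regular with pumping length p.
Take w = 0^p 1^p 2^{2p} ∈ L (with i=j=p, i+j=2p), |w| = 4p ≥ p.
The pumping lemma gives a decomposition w = xyz where |xy| ≤ p and y is nonempty.
Because |xy| ≤ p and w begins with p copies of 0, we have y = 0^k with 1 ≤ k ≤ p.
Consider xy^2z = 0^{p+k} 1^p 2^{2p}. Now the 0- and 1-counts sum to 2p+k, but the 2-count is 2p ≠ 2p+k. So xy^2z ∉ L.
This contradicts the pumping lemma, so L is not regular.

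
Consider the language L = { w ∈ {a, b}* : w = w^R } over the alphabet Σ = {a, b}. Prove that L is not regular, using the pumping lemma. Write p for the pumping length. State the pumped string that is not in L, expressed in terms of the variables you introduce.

a^{p+k} b a^p

Toward a contradiction, assume L is regular with pumping length p.
Take w = a^p b a^p, a palindrome of length 2p+1 ≥ p.
Write w = xyz as guaranteed by the lemma, with |xy| ≤ p and |y| ≥ 1.
The first p characters of w are a's, so xy (and hence y) consists only of a's. Write y = a^k, 1 ≤ k ≤ p.
Pump with i = 2: xy^2z = a^{p+k} b a^p. Its reverse is a^p b a^{p+k}, which differs from xy^2z since k ≥ 1. So xy^2z is not a palindrome and xy^2z ∉ L.
Contradiction. Therefore L is not regular.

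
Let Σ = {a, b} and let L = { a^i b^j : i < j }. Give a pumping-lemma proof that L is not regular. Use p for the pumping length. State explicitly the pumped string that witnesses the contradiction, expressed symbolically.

a^{p+k} b^{p+1}

Suppose for contradiction that L is regular, and let p be the pumping length.
Choose w = a^p b^{p+1} ∈ L, with |w| = 2p+1 ≥ p.
By the pumping lemma, w = xyz with |xy| ≤ p and |y| ≥ 1.
Since the first p symbols of w are all a's and |xy| ≤ p, y lies entirely in the leading a-block: y = a^k for some k with 1 ≤ k ≤ p.
Consider xy^2z = a^{p+k} b^{p+1}. Since k ≥ 1, the a-count p+k is at least p+1, so i < j fails; thus xy^2z ∉ L.
This is a contradiction; hence L is not regular.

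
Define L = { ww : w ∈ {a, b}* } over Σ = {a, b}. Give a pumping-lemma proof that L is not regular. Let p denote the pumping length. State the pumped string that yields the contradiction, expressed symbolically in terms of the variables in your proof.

Assume L is regular; let p be its pumping constant.
Take w = a^p b^p a^p b^p = uu where u = a^pb^p; then w ∈ L and |w| = 4p ≥ p.
Write w = xyz as guaranteed by the lemma, with |xy| ≤ p and y is nonempty.
The first p characters of w are a's, so xy (and hence y) consists only of a's. Write y = a^k, 1 ≤ k ≤ p.
Pump with i = 2: xy^2z = a^{p+k} b^p a^p b^p, of length 4p+k. Suppose this equals vv. The string starts with a and ends with b, so v does too; thus the boundary between the two copies of v is a b→a transition. There is exactly one such transition, at position 2p+k, so |v| = 2p+k and |vv| = 4p+2k ≠ 4p+k since k ≥ 1. So xy^2z ∉ L.
This is a contradiction; hence L is not regular.

a^{p+k} b^p a^p b^p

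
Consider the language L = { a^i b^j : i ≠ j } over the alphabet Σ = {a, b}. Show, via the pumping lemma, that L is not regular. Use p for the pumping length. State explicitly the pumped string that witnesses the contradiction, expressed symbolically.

Suppose for contradiction that L is regular, and let p be the pumping length.
Choose w = a^p b^{p+p!}. Since p ≠ p+p!, w ∈ L; and |w| ≥ p.
Write w = xyz as guaranteed by the lemma, with |xy| ≤ p and |y| ≥ 1.
Because |xy| ≤ p and w begins with p copies of a, we have y = a^k with 1 ≤ k ≤ p.
Since 1 ≤ k ≤ p, k divides p!; set t = 1 + p!/k. Then xy^t z has p + (p!/k)·k = p + p! copies of a. Now the a-count equals the b-count, so i ≠ j fails. So xy^t z = a^{p+p!} b^{p+p!} ∉ L.
This contradicts the pumping lemma, so L is not regular.

a^{p+p!} b^{p+p!}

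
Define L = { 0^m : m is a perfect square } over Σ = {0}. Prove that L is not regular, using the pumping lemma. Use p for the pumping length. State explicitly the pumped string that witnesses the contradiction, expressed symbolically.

0^{p²+k}

Assume L is regular. Let p be the pumping length given by the pumping lemma.
Take w = 0^{p²} ∈ L with |w| = p² ≥ p.
By the pumping lemma, w = xyz with |xy| ≤ p and y is nonempty.
Then y = 0^k for some k with 1 ≤ k ≤ p.
Pump with i = 2: xy^2z = 0^{p²+k}. Since 1 ≤ k ≤ p, p² < p²+k ≤ p²+p < (p+1)², so p²+k lies strictly between consecutive squares and is not a perfect square. So xy^2z ∉ L.
This contradicts the pumping lemma, so L is not regular.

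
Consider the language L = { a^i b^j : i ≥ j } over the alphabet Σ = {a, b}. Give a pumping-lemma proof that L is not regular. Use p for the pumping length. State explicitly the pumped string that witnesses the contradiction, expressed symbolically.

Toward a contradiction, assume L is regular with pumping length p.
Choose w = a^p b^p ∈ L, with |w| = 2p ≥ p.
Write w = xyz as guaranteed by the lemma, with |xy| ≤ p and |y| > 0.
The first p characters of w are a's, so xy (and hence y) consists only of a's. Write y = a^k, 1 ≤ k ≤ p.
Consider xy^0z = xz = a^{p-k} b^p. Since k ≥ 1, the a-count p-k is less than p, so i ≥ j fails; thus xz ∉ L.
This is a contradiction; hence L is not regular.

a^{p-k} b^p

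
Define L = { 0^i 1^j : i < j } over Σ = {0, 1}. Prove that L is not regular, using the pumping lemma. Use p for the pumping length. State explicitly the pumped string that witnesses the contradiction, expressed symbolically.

0^{p+k} 1^{p+1}

Suppose for contradiction that L is regular, and let p be the pumping length.
Choose w = 0^p 1^{p+1} ∈ L, with |w| = 2p+1 ≥ p.
By the pumping lemma, w = xyz with |xy| ≤ p and |y| ≥ 1.
Because |xy| ≤ p and w begins with p copies of 0, we have y = 0^k with 1 ≤ k ≤ p.
Consider xy^2z = 0^{p+k} 1^{p+1}. Since k ≥ 1, the 0-count p+k is at least p+1, so i < j fails; thus xy^2z ∉ L.
This contradicts the pumping lemma, so L is not regular.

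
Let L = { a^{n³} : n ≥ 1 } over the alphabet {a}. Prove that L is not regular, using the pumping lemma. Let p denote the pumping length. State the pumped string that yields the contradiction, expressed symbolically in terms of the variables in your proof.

a^{p³+k}

Assume L is regular. Let p be the pumping length given by the pumping lemma.
Take w = a^{p³} ∈ L with |w| = p³ ≥ p.
Write w = xyz as guaranteed by the lemma, with |xy| ≤ p and |y| ≥ 1.
Then y = a^k for some k with 1 ≤ k ≤ p.
Pump with i = 2: xy^2z = a^{p³+k}. Since 1 ≤ k ≤ p, p³ < p³+k ≤ p³+p < p³+3p²+3p+1 = (p+1)³, so p³+k is not a perfect cube. So xy^2z ∉ L.
Contradiction. Therefore L is not regular.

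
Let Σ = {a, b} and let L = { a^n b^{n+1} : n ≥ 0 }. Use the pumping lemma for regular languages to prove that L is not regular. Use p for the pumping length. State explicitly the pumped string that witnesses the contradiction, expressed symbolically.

a^{p+k} b^{p+1}

Toward a contradiction, assume L is regular with pumping length p.
Choose w = a^p b^{p+1}, which is in L with |w| = 2p+1 ≥ p.
By the pumping lemma, w = xyz with |xy| ≤ p and |y| ≥ 1.
Since the first p symbols of w are all a's and |xy| ≤ p, y lies entirely in the leading a-block: y = a^k for some k with 1 ≤ k ≤ p.
Pump with i = 2: xy^2z = a^{p+k} b^{p+1}. For this to lie in L we would need p+1 = (p+k)+1, which forces k = 0. But k ≥ 1, so xy^2z ∉ L.
This is a contradiction; hence L is not regular.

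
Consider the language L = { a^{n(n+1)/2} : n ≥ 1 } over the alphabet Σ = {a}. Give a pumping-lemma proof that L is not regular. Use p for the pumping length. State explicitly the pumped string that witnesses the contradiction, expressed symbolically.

Assume L is regular; let p be its pumping constant.
Take w = a^{p(p+1)/2} ∈ L with |w| = p(p+1)/2 ≥ p.
By the pumping lemma, w = xyz with |xy| ≤ p and y is nonempty.
Then y = a^k for some k with 1 ≤ k ≤ p.
Pump with i = 2: xy^2z = a^{p(p+1)/2+k}. Since 1 ≤ k ≤ p, p(p+1)/2 < p(p+1)/2+k ≤ p(p+1)/2+p < (p+1)(p+2)/2, so p(p+1)/2+k is strictly between consecutive triangular numbers. So xy^2z ∉ L.
This is a contradiction; hence L is not regular.

a^{p(p+1)/2+k}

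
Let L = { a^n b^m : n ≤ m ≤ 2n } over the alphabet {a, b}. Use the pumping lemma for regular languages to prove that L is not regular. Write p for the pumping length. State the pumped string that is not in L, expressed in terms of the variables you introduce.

a^{p+k} b^p

Suppose for contradiction that L is regular, and let p be the pumping length.
Take w = a^p b^p ∈ L (since p ≤ p ≤ 2p), with |w| = 2p ≥ p.
Write w = xyz as guaranteed by the lemma, with |xy| ≤ p and y is nonempty.
Since the first p symbols of w are all a's and |xy| ≤ p, y lies entirely in the leading a-block: y = a^k for some k with 1 ≤ k ≤ p.
Pump with i = 2: xy^2z = a^{p+k} b^p. Now n = p+k > p = m, so the condition n ≤ m fails. Thus xy^2z ∉ L.
This is a contradiction; hence L is not regular.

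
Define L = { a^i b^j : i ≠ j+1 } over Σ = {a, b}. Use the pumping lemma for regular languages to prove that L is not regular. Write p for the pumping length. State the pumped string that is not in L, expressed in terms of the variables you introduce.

a^{p+p!} b^{p+p!-1}

Assume L is regular. Let p be the pumping length given by the pumping lemma.
Choose w = a^p b^{p+p!-1}. Since p ≠ (p+p!-1)+1 = p+p!, w ∈ L; and |w| ≥ p.
Write w = xyz as guaranteed by the lemma, with |xy| ≤ p and y is nonempty.
Because |xy| ≤ p and w begins with p copies of a, we have y = a^k with 1 ≤ k ≤ p.
Since 1 ≤ k ≤ p, k divides p!; set t = 1 + p!/k. Then xy^t z has p + (p!/k)·k = p + p! copies of a. Now the a-count is p+p! and (b-count)+1 = (p+p!-1)+1 = p+p!, so i ≠ j+1 fails. So xy^t z = a^{p+p!} b^{p+p!-1} ∉ L.
This is a contradiction; hence L is not regular.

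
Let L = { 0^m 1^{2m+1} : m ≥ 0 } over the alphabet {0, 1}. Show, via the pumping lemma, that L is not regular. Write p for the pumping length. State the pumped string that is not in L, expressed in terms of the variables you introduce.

Assume L is regular. Let p be the pumping length given by the pumping lemma.
Let w = 0^p 1^{2p+1} ∈ L; note |w| = 3p+1 ≥ p.
The pumping lemma gives a decomposition w = xyz where |xy| ≤ p and |y| > 0.
Because |xy| ≤ p and w begins with p copies of 0, we have y = 0^k with 1 ≤ k ≤ p.
Pump with i = 2: xy^2z = 0^{p+k} 1^{2p+1}. For this to lie in L we would need 2p+1 = 2(p+k)+1, which forces k = 0. But k ≥ 1, so xy^2z ∉ L.
Contradiction. Therefore L is not regular.

0^{p+k} 1^{2p+1}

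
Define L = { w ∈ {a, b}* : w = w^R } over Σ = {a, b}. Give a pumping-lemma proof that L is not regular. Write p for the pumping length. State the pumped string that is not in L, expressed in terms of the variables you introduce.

a^{p+k} b a^p

Assume L is regular; let p be its pumping constant.
Take w = a^p b a^p, a palindrome of length 2p+1 ≥ p.
Write w = xyz as guaranteed by the lemma, with |xy| ≤ p and |y| > 0.
The first p characters of w are a's, so xy (and hence y) consists only of a's. Write y = a^k, 1 ≤ k ≤ p.
Pump with i = 2: xy^2z = a^{p+k} b a^p. Its reverse is a^p b a^{p+k}, which differs from xy^2z since k ≥ 1. So xy^2z is not a palindrome and xy^2z ∉ L.
This is a contradiction; hence L is not regular.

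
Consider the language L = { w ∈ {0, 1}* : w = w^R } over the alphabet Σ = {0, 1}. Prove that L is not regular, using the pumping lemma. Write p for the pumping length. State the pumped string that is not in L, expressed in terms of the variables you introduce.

Suppose for contradiction that L is regular, and let p be the pumping length.
Take w = 0^p 1 0^p, a palindrome of length 2p+1 ≥ p.
By the pumping lemma, w = xyz with |xy| ≤ p and |y| > 0.
The first p characters of w are 0's, so xy (and hence y) consists only of 0's. Write y = 0^k, 1 ≤ k ≤ p.
Pump with i = 2: xy^2z = 0^{p+k} 1 0^p. Its reverse is 0^p 1 0^{p+k}, which differs from xy^2z since k ≥ 1. So xy^2z is not a palindrome and xy^2z ∉ L.
This contradicts the pumping lemma, so L is not regular.

0^{p+k} 1 0^p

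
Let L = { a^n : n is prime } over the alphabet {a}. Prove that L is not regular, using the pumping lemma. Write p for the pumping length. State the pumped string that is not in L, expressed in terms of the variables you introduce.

a^{q(1+k)}

Toward a contradiction, assume L is regular with pumping length p.
Let q be a prime with q ≥ p+2 (infinitely many primes exist), and take w = a^q ∈ L with |w| = q ≥ p.
The pumping lemma gives a decomposition w = xyz where |xy| ≤ p and y is nonempty.
Then y = a^k for some k with 1 ≤ k ≤ p.
Since 1 ≤ k ≤ p, |xz| = q-k. Pump with i = q+1: |xy^{q+1}z| = (q-k)+(q+1)k = q+qk = q(1+k), which is composite (both factors ≥ 2). So xy^{q+1}z = a^{q(1+k)} ∉ L.
This is a contradiction; hence L is not regular.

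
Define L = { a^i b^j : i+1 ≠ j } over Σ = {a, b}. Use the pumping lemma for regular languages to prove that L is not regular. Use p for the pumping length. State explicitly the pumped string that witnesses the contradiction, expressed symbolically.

a^{p+p!} b^{p+p!+1}

Assume L is regular. Let p be the pumping length given by the pumping lemma.
Choose w = a^p b^{p+p!+1}. Since p ≠ (p+p!+1)-1 = p+p!, w ∈ L; and |w| ≥ p.
The pumping lemma gives a decomposition w = xyz where |xy| ≤ p and |y| ≥ 1.
The first p characters of w are a's, so xy (and hence y) consists only of a's. Write y = a^k, 1 ≤ k ≤ p.
Since 1 ≤ k ≤ p, k divides p!; set t = 1 + p!/k. Then xy^t z has p + (p!/k)·k = p + p! copies of a. Now the a-count is p+p! and (b-count)-1 = (p+p!+1)-1 = p+p!, so i+1 ≠ j fails. So xy^t z = a^{p+p!} b^{p+p!+1} ∉ L.
This contradicts the pumping lemma, so L is not regular.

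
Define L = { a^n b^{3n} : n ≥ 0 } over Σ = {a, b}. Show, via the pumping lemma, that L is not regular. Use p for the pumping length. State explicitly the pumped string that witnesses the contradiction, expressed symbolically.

a^{p+k} b^{3p}

Assume L is regular; let p be its pumping constant.
Take w = a^p b^{3p}. Then w ∈ L and |w| = 4p ≥ p.
By the pumping lemma, w = xyz with |xy| ≤ p and y is nonempty.
Since the first p symbols of w are all a's and |xy| ≤ p, y lies entirely in the leading a-block: y = a^k for some k with 1 ≤ k ≤ p.
Pump with i = 2: xy^2z = a^{p+k} b^{3p}. For this to lie in L we would need 3p = 3(p+k), which forces k = 0. But k ≥ 1, so xy^2z ∉ L.
Contradiction. Therefore L is not regular.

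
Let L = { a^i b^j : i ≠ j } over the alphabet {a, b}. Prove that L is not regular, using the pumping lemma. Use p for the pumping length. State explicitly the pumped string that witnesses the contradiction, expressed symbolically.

a^{p+p!} b^{p+p!}

Toward a contradiction, assume L is regular with pumping length p.
Choose w = a^p b^{p+p!}. Since p ≠ p+p!, w ∈ L; and |w| ≥ p.
The pumping lemma gives a decomposition w = xyz where |xy| ≤ p and |y| ≥ 1.
The first p characters of w are a's, so xy (and hence y) consists only of a's. Write y = a^k, 1 ≤ k ≤ p.
Since 1 ≤ k ≤ p, k divides p!; set t = 1 + p!/k. Then xy^t z has p + (p!/k)·k = p + p! copies of a. Now the a-count equals the b-count, so i ≠ j fails. So xy^t z = a^{p+p!} b^{p+p!} ∉ L.
This is a contradiction; hence L is not regular.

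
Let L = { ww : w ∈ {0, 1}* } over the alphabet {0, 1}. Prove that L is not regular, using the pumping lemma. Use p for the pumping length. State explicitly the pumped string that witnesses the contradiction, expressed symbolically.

Suppose for contradiction that L is regular, and let p be the pumping length.
Take w = 0^p 1^p 0^p 1^p = uu where u = 0^p1^p; then w ∈ L and |w| = 4p ≥ p.
Write w = xyz as guaranteed by the lemma, with |xy| ≤ p and |y| > 0.
Since the first p symbols of w are all 0's and |xy| ≤ p, y lies entirely in the leading 0-block: y = 0^k for some k with 1 ≤ k ≤ p.
Pump with i = 2: xy^2z = 0^{p+k} 1^p 0^p 1^p, of length 4p+k. Suppose this equals vv. The string starts with 0 and ends with 1, so v does too; thus the boundary between the two copies of v is a 1→0 transition. There is exactly one such transition, at position 2p+k, so |v| = 2p+k and |vv| = 4p+2k ≠ 4p+k since k ≥ 1. So xy^2z ∉ L.
This contradicts the pumping lemma, so L is not regular.

0^{p+k} 1^p 0^p 1^p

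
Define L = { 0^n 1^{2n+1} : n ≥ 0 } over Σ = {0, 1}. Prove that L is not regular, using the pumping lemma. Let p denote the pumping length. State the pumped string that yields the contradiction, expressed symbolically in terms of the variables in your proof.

0^{p+k} 1^{2p+1}

Toward a contradiction, assume L is regular with pumping length p.
Take w = 0^p 1^{2p+1}. Then w ∈ L and |w| = 3p+1 ≥ p.
Write w = xyz as guaranteed by the lemma, with |xy| ≤ p and y is nonempty.
The first p characters of w are 0's, so xy (and hence y) consists only of 0's. Write y = 0^k, 1 ≤ k ≤ p.
Pump with i = 2: xy^2z = 0^{p+k} 1^{2p+1}. For this to lie in L we would need 2p+1 = 2(p+k)+1, which forces k = 0. But k ≥ 1, so xy^2z ∉ L.
This is a contradiction; hence L is not regular.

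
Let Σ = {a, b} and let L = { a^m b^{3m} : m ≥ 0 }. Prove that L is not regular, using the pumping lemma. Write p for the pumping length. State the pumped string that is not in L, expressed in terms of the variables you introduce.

Suppose for contradiction that L is regular, and let p be the pumping length.
Let w = a^p b^{3p} ∈ L; note |w| = 4p ≥ p.
The pumping lemma gives a decomposition w = xyz where |xy| ≤ p and |y| ≥ 1.
Because |xy| ≤ p and w begins with p copies of a, we have y = a^k with 1 ≤ k ≤ p.
Pump with i = 2: xy^2z = a^{p+k} b^{3p}. For this to lie in L we would need 3p = 3(p+k), which forces k = 0. But k ≥ 1, so xy^2z ∉ L.
Contradiction. Therefore L is not regular.

a^{p+k} b^{3p}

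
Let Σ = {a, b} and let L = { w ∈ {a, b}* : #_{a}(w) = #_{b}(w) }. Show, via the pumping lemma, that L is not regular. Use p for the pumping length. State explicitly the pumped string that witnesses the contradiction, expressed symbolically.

Assume L is regular; let p be its pumping constant.
Choose w = a^p b^p ∈ L with |w| = 2p ≥ p.
Write w = xyz as guaranteed by the lemma, with |xy| ≤ p and |y| > 0.
Because |xy| ≤ p and w begins with p copies of a, we have y = a^k with 1 ≤ k ≤ p.
Pump with i = 2: xy^2z = a^{p+k} b^p has p+k occurrences of a but only p of b. Since k ≥ 1 the counts differ, so xy^2z ∉ L.
This is a contradiction; hence L is not regular.

a^{p+k} b^p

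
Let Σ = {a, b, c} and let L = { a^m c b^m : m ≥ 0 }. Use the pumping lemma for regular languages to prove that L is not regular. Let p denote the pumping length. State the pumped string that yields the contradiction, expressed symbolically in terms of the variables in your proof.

Assume L is regular; let p be its pumping constant.
Take w = a^p c b^p ∈ L with |w| = 2p+1 ≥ p.
The pumping lemma gives a decomposition w = xyz where |xy| ≤ p and y is nonempty.
The first p characters of w are a's, so xy (and hence y) consists only of a's. Write y = a^k, 1 ≤ k ≤ p.
Pump with i = 2: xy^2z = a^{p+k} c b^p, which would require p+k = p. But k ≥ 1, so xy^2z ∉ L.
This contradicts the pumping lemma, so L is not regular.

a^{p+k} c b^p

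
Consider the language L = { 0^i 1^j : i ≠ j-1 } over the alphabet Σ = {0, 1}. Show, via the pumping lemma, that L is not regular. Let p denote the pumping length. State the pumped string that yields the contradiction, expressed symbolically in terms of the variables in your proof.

Assume L is regular; let p be its pumping constant.
Choose w = 0^p 1^{p+p!+1}. Since p ≠ (p+p!+1)-1 = p+p!, w ∈ L; and |w| ≥ p.
Write w = xyz as guaranteed by the lemma, with |xy| ≤ p and |y| > 0.
Because |xy| ≤ p and w begins with p copies of 0, we have y = 0^k with 1 ≤ k ≤ p.
Since 1 ≤ k ≤ p, k divides p!; set t = 1 + p!/k. Then xy^t z has p + (p!/k)·k = p + p! copies of 0. Now the 0-count is p+p! and (1-count)-1 = (p+p!+1)-1 = p+p!, so i ≠ j-1 fails. So xy^t z = 0^{p+p!} 1^{p+p!+1} ∉ L.
Contradiction. Therefore L is not regular.

0^{p+p!} 1^{p+p!+1}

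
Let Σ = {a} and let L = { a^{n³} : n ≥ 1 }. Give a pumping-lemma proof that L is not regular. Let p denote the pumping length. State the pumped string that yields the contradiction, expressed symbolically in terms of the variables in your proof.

a^{p³+k}

Assume L is regular; let p be its pumping constant.
Take w = a^{p³} ∈ L with |w| = p³ ≥ p.
The pumping lemma gives a decomposition w = xyz where |xy| ≤ p and y is nonempty.
Then y = a^k for some k with 1 ≤ k ≤ p.
Pump with i = 2: xy^2z = a^{p³+k}. Since 1 ≤ k ≤ p, p³ < p³+k ≤ p³+p < p³+3p²+3p+1 = (p+1)³, so p³+k is not a perfect cube. So xy^2z ∉ L.
Contradiction. Therefore L is not regular.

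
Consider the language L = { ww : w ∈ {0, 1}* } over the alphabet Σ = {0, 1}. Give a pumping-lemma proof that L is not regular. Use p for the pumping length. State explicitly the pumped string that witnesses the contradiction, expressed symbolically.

Assume L is regular. Let p be the pumping length given by the pumping lemma.
Take w = 0^p 1^p 0^p 1^p = uu where u = 0^p1^p; then w ∈ L and |w| = 4p ≥ p.
The pumping lemma gives a decomposition w = xyz where |xy| ≤ p and |y| > 0.
The first p characters of w are 0's, so xy (and hence y) consists only of 0's. Write y = 0^k, 1 ≤ k ≤ p.
Pump with i = 2: xy^2z = 0^{p+k} 1^p 0^p 1^p, of length 4p+k. Suppose this equals vv. The string starts with 0 and ends with 1, so v does too; thus the boundary between the two copies of v is a 1→0 transition. There is exactly one such transition, at position 2p+k, so |v| = 2p+k and |vv| = 4p+2k ≠ 4p+k since k ≥ 1. So xy^2z ∉ L.
Contradiction. Therefore L is not regular.

0^{p+k} 1^p 0^p 1^p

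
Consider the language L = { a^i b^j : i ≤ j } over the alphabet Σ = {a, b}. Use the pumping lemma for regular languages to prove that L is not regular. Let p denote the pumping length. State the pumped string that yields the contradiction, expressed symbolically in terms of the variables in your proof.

Toward a contradiction, assume L is regular with pumping length p.
Choose w = a^p b^p ∈ L, with |w| = 2p ≥ p.
By the pumping lemma, w = xyz with |xy| ≤ p and |y| > 0.
Since the first p symbols of w are all a's and |xy| ≤ p, y lies entirely in the leading a-block: y = a^k for some k with 1 ≤ k ≤ p.
Consider xy^2z = a^{p+k} b^p. Since k ≥ 1, the a-count p+k exceeds the b-count p, so i ≤ j fails; thus xy^2z ∉ L.
Contradiction. Therefore L is not regular.

a^{p+k} b^p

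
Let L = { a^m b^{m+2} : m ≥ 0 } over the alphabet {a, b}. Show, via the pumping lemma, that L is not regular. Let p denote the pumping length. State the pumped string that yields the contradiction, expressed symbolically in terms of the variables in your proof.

Toward a contradiction, assume L is regular with pumping length p.
Choose w = a^p b^{p+2}, which is in L with |w| = 2p+2 ≥ p.
Write w = xyz as guaranteed by the lemma, with |xy| ≤ p and |y| > 0.
Since the first p symbols of w are all a's and |xy| ≤ p, y lies entirely in the leading a-block: y = a^k for some k with 1 ≤ k ≤ p.
Pump with i = 2: xy^2z = a^{p+k} b^{p+2}. For this to lie in L we would need p+2 = (p+k)+2, which forces k = 0. But k ≥ 1, so xy^2z ∉ L.
This is a contradiction; hence L is not regular.

a^{p+k} b^{p+2}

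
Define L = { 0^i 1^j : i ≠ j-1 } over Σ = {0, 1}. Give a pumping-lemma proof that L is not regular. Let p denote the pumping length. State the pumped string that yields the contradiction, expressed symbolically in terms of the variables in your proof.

Toward a contradiction, assume L is regular with pumping length p.
Choose w = 0^p 1^{p+p!+1}. Since p ≠ (p+p!+1)-1 = p+p!, w ∈ L; and |w| ≥ p.
Write w = xyz as guaranteed by the lemma, with |xy| ≤ p and |y| ≥ 1.
Because |xy| ≤ p and w begins with p copies of 0, we have y = 0^k with 1 ≤ k ≤ p.
Since 1 ≤ k ≤ p, k divides p!; set t = 1 + p!/k. Then xy^t z has p + (p!/k)·k = p + p! copies of 0. Now the 0-count is p+p! and (1-count)-1 = (p+p!+1)-1 = p+p!, so i ≠ j-1 fails. So xy^t z = 0^{p+p!} 1^{p+p!+1} ∉ L.
This contradicts the pumping lemma, so L is not regular.

0^{p+p!} 1^{p+p!+1}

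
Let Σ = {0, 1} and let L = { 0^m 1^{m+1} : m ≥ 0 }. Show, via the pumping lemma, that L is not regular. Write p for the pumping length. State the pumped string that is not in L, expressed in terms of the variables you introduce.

0^{p+k} 1^{p+1}

Assume L is regular; let p be its pumping constant.
Take w = 0^p 1^{p+1}. Then w ∈ L and |w| = 2p+1 ≥ p.
The pumping lemma gives a decomposition w = xyz where |xy| ≤ p and y is nonempty.
Since the first p symbols of w are all 0's and |xy| ≤ p, y lies entirely in the leading 0-block: y = 0^k for some k with 1 ≤ k ≤ p.
Pump with i = 2: xy^2z = 0^{p+k} 1^{p+1}. For this to lie in L we would need p+1 = (p+k)+1, which forces k = 0. But k ≥ 1, so xy^2z ∉ L.
This is a contradiction; hence L is not regular.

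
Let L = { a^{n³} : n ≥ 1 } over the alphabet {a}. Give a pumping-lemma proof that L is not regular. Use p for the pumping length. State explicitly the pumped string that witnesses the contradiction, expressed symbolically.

a^{p³+k}

Toward a contradiction, assume L is regular with pumping length p.
Take w = a^{p³} ∈ L with |w| = p³ ≥ p.
By the pumping lemma, w = xyz with |xy| ≤ p and |y| ≥ 1.
Then y = a^k for some k with 1 ≤ k ≤ p.
Pump with i = 2: xy^2z = a^{p³+k}. Since 1 ≤ k ≤ p, p³ < p³+k ≤ p³+p < p³+3p²+3p+1 = (p+1)³, so p³+k is not a perfect cube. So xy^2z ∉ L.
This contradicts the pumping lemma, so L is not regular.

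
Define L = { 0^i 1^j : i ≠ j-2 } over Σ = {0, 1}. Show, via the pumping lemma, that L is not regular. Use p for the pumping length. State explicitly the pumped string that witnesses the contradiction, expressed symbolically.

Assume L is regular. Let p be the pumping length given by the pumping lemma.
Choose w = 0^p 1^{p+p!+2}. Since p ≠ (p+p!+2)-2 = p+p!, w ∈ L; and |w| ≥ p.
By the pumping lemma, w = xyz with |xy| ≤ p and y is nonempty.
The first p characters of w are 0's, so xy (and hence y) consists only of 0's. Write y = 0^k, 1 ≤ k ≤ p.
Since 1 ≤ k ≤ p, k divides p!; set t = 1 + p!/k. Then xy^t z has p + (p!/k)·k = p + p! copies of 0. Now the 0-count is p+p! and (1-count)-2 = (p+p!+2)-2 = p+p!, so i ≠ j-2 fails. So xy^t z = 0^{p+p!} 1^{p+p!+2} ∉ L.
This contradicts the pumping lemma, so L is not regular.

0^{p+p!} 1^{p+p!+2}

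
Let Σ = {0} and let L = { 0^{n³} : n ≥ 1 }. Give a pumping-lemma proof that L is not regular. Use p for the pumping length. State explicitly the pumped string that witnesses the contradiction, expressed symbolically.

0^{p³+k}

Assume L is regular; let p be its pumping constant.
Take w = 0^{p³} ∈ L with |w| = p³ ≥ p.
By the pumping lemma, w = xyz with |xy| ≤ p and y is nonempty.
Then y = 0^k for some k with 1 ≤ k ≤ p.
Pump with i = 2: xy^2z = 0^{p³+k}. Since 1 ≤ k ≤ p, p³ < p³+k ≤ p³+p < p³+3p²+3p+1 = (p+1)³, so p³+k is not a perfect cube. So xy^2z ∉ L.
This is a contradiction; hence L is not regular.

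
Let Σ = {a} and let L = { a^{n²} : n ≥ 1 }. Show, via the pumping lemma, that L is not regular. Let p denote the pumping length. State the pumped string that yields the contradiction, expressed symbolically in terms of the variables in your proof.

a^{p²+k}

Toward a contradiction, assume L is regular with pumping length p.
Take w = a^{p²} ∈ L with |w| = p² ≥ p.
By the pumping lemma, w = xyz with |xy| ≤ p and |y| ≥ 1.
Then y = a^k for some k with 1 ≤ k ≤ p.
Pump with i = 2: xy^2z = a^{p²+k}. Since 1 ≤ k ≤ p, p² < p²+k ≤ p²+p < (p+1)², so p²+k lies strictly between consecutive squares and is not a perfect square. So xy^2z ∉ L.
Contradiction. Therefore L is not regular.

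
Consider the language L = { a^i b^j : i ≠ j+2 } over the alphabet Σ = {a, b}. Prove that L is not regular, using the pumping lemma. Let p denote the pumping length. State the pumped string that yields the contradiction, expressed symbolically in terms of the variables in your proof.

a^{p+p!} b^{p+p!-2}

Suppose for contradiction that L is regular, and let p be the pumping length.
Choose w = a^p b^{p+p!-2}. Since p ≠ (p+p!-2)+2 = p+p!, w ∈ L; and |w| ≥ p.
The pumping lemma gives a decomposition w = xyz where |xy| ≤ p and y is nonempty.
Since the first p symbols of w are all a's and |xy| ≤ p, y lies entirely in the leading a-block: y = a^k for some k with 1 ≤ k ≤ p.
Since 1 ≤ k ≤ p, k divides p!; set t = 1 + p!/k. Then xy^t z has p + (p!/k)·k = p + p! copies of a. Now the a-count is p+p! and (b-count)+2 = (p+p!-2)+2 = p+p!, so i ≠ j+2 fails. So xy^t z = a^{p+p!} b^{p+p!-2} ∉ L.
This is a contradiction; hence L is not regular.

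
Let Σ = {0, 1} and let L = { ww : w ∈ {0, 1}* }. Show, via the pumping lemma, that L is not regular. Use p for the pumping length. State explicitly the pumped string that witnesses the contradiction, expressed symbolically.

Assume L is regular. Let p be the pumping length given by the pumping lemma.
Take w = 0^p 1^p 0^p 1^p = uu where u = 0^p1^p; then w ∈ L and |w| = 4p ≥ p.
Write w = xyz as guaranteed by the lemma, with |xy| ≤ p and |y| ≥ 1.
The first p characters of w are 0's, so xy (and hence y) consists only of 0's. Write y = 0^k, 1 ≤ k ≤ p.
Pump with i = 2: xy^2z = 0^{p+k} 1^p 0^p 1^p, of length 4p+k. Suppose this equals vv. The string starts with 0 and ends with 1, so v does too; thus the boundary between the two copies of v is a 1→0 transition. There is exactly one such transition, at position 2p+k, so |v| = 2p+k and |vv| = 4p+2k ≠ 4p+k since k ≥ 1. So xy^2z ∉ L.
Contradiction. Therefore L is not regular.

0^{p+k} 1^p 0^p 1^p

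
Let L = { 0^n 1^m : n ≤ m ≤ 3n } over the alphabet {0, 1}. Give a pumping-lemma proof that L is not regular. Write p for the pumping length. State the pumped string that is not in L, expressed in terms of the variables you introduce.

0^{p+k} 1^p

Toward a contradiction, assume L is regular with pumping length p.
Take w = 0^p 1^p ∈ L (since p ≤ p ≤ 3p), with |w| = 2p ≥ p.
By the pumping lemma, w = xyz with |xy| ≤ p and y is nonempty.
Because |xy| ≤ p and w begins with p copies of 0, we have y = 0^k with 1 ≤ k ≤ p.
Pump with i = 2: xy^2z = 0^{p+k} 1^p. Now n = p+k > p = m, so the condition n ≤ m fails. Thus xy^2z ∉ L.
This contradicts the pumping lemma, so L is not regular.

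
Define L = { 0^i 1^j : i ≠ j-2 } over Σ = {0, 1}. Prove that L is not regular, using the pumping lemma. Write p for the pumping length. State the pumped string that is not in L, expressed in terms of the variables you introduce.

Suppose for contradiction that L is regular, and let p be the pumping length.
Choose w = 0^p 1^{p+p!+2}. Since p ≠ (p+p!+2)-2 = p+p!, w ∈ L; and |w| ≥ p.
The pumping lemma gives a decomposition w = xyz where |xy| ≤ p and |y| ≥ 1.
Since the first p symbols of w are all 0's and |xy| ≤ p, y lies entirely in the leading 0-block: y = 0^k for some k with 1 ≤ k ≤ p.
Since 1 ≤ k ≤ p, k divides p!; set t = 1 + p!/k. Then xy^t z has p + (p!/k)·k = p + p! copies of 0. Now the 0-count is p+p! and (1-count)-2 = (p+p!+2)-2 = p+p!, so i ≠ j-2 fails. So xy^t z = 0^{p+p!} 1^{p+p!+2} ∉ L.
This is a contradiction; hence L is not regular.

0^{p+p!} 1^{p+p!+2}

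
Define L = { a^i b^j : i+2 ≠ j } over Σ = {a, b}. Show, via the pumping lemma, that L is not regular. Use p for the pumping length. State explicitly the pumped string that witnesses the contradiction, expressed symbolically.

a^{p+p!} b^{p+p!+2}

Suppose for contradiction that L is regular, and let p be the pumping length.
Choose w = a^p b^{p+p!+2}. Since p ≠ (p+p!+2)-2 = p+p!, w ∈ L; and |w| ≥ p.
The pumping lemma gives a decomposition w = xyz where |xy| ≤ p and |y| > 0.
Because |xy| ≤ p and w begins with p copies of a, we have y = a^k with 1 ≤ k ≤ p.
Since 1 ≤ k ≤ p, k divides p!; set t = 1 + p!/k. Then xy^t z has p + (p!/k)·k = p + p! copies of a. Now the a-count is p+p! and (b-count)-2 = (p+p!+2)-2 = p+p!, so i+2 ≠ j fails. So xy^t z = a^{p+p!} b^{p+p!+2} ∉ L.
This contradicts the pumping lemma, so L is not regular.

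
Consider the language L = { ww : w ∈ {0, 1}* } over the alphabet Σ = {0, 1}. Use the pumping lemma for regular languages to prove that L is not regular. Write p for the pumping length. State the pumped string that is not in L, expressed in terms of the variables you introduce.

0^{p+k} 1^p 0^p 1^p

Assume L is regular. Let p be the pumping length given by the pumping lemma.
Take w = 0^p 1^p 0^p 1^p = uu where u = 0^p1^p; then w ∈ L and |w| = 4p ≥ p.
By the pumping lemma, w = xyz with |xy| ≤ p and |y| > 0.
Because |xy| ≤ p and w begins with p copies of 0, we have y = 0^k with 1 ≤ k ≤ p.
Pump with i = 2: xy^2z = 0^{p+k} 1^p 0^p 1^p, of length 4p+k. Suppose this equals vv. The string starts with 0 and ends with 1, so v does too; thus the boundary between the two copies of v is a 1→0 transition. There is exactly one such transition, at position 2p+k, so |v| = 2p+k and |vv| = 4p+2k ≠ 4p+k since k ≥ 1. So xy^2z ∉ L.
Contradiction. Therefore L is not regular.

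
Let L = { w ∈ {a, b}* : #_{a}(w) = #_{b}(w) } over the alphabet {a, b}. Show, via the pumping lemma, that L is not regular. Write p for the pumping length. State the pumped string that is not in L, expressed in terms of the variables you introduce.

a^{p+k} b^p

Assume L is regular. Let p be the pumping length given by the pumping lemma.
Choose w = a^p b^p ∈ L with |w| = 2p ≥ p.
By the pumping lemma, w = xyz with |xy| ≤ p and |y| ≥ 1.
Because |xy| ≤ p and w begins with p copies of a, we have y = a^k with 1 ≤ k ≤ p.
Pump with i = 2: xy^2z = a^{p+k} b^p has p+k occurrences of a but only p of b. Since k ≥ 1 the counts differ, so xy^2z ∉ L.
Contradiction. Therefore L is not regular.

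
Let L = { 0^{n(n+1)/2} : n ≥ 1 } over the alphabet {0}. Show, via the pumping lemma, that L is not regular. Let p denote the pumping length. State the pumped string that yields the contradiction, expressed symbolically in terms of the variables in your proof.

Suppose for contradiction that L is regular, and let p be the pumping length.
Take w = 0^{p(p+1)/2} ∈ L with |w| = p(p+1)/2 ≥ p.
Write w = xyz as guaranteed by the lemma, with |xy| ≤ p and |y| ≥ 1.
Then y = 0^k for some k with 1 ≤ k ≤ p.
Pump with i = 2: xy^2z = 0^{p(p+1)/2+k}. Since 1 ≤ k ≤ p, p(p+1)/2 < p(p+1)/2+k ≤ p(p+1)/2+p < (p+1)(p+2)/2, so p(p+1)/2+k is strictly between consecutive triangular numbers. So xy^2z ∉ L.
This contradicts the pumping lemma, so L is not regular.

0^{p(p+1)/2+k}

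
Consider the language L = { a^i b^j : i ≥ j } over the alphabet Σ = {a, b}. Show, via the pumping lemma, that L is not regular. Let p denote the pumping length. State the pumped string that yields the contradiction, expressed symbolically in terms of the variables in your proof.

Suppose for contradiction that L is regular, and let p be the pumping length.
Choose w = a^p b^p ∈ L, with |w| = 2p ≥ p.
By the pumping lemma, w = xyz with |xy| ≤ p and |y| ≥ 1.
The first p characters of w are a's, so xy (and hence y) consists only of a's. Write y = a^k, 1 ≤ k ≤ p.
Consider xy^0z = xz = a^{p-k} b^p. Since k ≥ 1, the a-count p-k is less than p, so i ≥ j fails; thus xz ∉ L.
This is a contradiction; hence L is not regular.

a^{p-k} b^p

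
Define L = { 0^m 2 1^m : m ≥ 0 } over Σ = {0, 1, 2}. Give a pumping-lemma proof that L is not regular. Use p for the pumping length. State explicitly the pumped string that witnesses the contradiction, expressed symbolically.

0^{p+k} 2 1^p

Assume L is regular. Let p be the pumping length given by the pumping lemma.
Take w = 0^p 2 1^p ∈ L with |w| = 2p+1 ≥ p.
By the pumping lemma, w = xyz with |xy| ≤ p and |y| ≥ 1.
Since the first p symbols of w are all 0's and |xy| ≤ p, y lies entirely in the leading 0-block: y = 0^k for some k with 1 ≤ k ≤ p.
Pump with i = 2: xy^2z = 0^{p+k} 2 1^p, which would require p+k = p. But k ≥ 1, so xy^2z ∉ L.
Contradiction. Therefore L is not regular.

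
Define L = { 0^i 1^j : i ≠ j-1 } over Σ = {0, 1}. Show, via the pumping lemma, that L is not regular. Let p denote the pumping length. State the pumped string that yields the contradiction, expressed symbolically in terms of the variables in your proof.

0^{p+p!} 1^{p+p!+1}

Toward a contradiction, assume L is regular with pumping length p.
Choose w = 0^p 1^{p+p!+1}. Since p ≠ (p+p!+1)-1 = p+p!, w ∈ L; and |w| ≥ p.
The pumping lemma gives a decomposition w = xyz where |xy| ≤ p and |y| > 0.
The first p characters of w are 0's, so xy (and hence y) consists only of 0's. Write y = 0^k, 1 ≤ k ≤ p.
Since 1 ≤ k ≤ p, k divides p!; set t = 1 + p!/k. Then xy^t z has p + (p!/k)·k = p + p! copies of 0. Now the 0-count is p+p! and (1-count)-1 = (p+p!+1)-1 = p+p!, so i ≠ j-1 fails. So xy^t z = 0^{p+p!} 1^{p+p!+1} ∉ L.
Contradiction. Therefore L is not regular.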